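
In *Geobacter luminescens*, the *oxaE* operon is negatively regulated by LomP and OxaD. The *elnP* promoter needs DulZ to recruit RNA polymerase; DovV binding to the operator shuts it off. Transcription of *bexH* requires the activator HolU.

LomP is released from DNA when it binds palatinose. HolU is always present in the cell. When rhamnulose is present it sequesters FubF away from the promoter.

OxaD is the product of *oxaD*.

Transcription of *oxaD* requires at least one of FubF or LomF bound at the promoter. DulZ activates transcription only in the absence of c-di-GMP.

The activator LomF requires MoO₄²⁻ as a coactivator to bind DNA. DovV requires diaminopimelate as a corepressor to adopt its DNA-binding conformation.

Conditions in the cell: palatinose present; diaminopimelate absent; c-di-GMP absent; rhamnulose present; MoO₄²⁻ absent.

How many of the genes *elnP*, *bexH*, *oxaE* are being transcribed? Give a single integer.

3

Diaminopimelate is absent, so DovV is inactive.
c-di-GMP is absent, so DulZ is active.
No repressor is bound and DulZ is active, so *elnP* is transcribed.
→ *elnP* is ON.
HolU is produced constitutively and is active.
No repressor is bound and HolU is active, so *bexH* is transcribed.
→ *bexH* is ON.
Palatinose is present, so LomP is inactive.
Rhamnulose is present, so FubF is inactive.
MoO₄²⁻ is absent, so LomF is inactive.
No activator is available at the *oxaD* promoter, so *oxaD* is not transcribed.
So OxaD is not produced.
With no repressor bound, *oxaE* is transcribed.
→ *oxaE* is ON.
3 of the 3 genes are transcribed.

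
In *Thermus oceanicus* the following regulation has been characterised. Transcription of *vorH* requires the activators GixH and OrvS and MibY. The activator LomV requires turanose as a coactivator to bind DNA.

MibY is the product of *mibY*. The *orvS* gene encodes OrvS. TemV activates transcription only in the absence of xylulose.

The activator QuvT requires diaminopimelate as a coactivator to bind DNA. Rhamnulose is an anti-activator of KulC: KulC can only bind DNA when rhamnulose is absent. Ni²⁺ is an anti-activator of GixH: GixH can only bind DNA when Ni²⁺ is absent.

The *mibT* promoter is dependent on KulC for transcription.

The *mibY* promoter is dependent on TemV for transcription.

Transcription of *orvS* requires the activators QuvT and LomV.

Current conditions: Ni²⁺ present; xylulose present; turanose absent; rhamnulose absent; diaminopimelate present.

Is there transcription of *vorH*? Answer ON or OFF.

Ni²⁺ is present, so GixH is inactive.
Diaminopimelate is present, so QuvT is active.
Turanose is absent, so LomV is inactive.
Required activator LomV is absent, so *orvS* is not transcribed.
So OrvS is not produced.
Xylulose is present, so TemV is inactive.
Required activator TemV is absent, so *mibY* is not transcribed.
So MibY is not produced.
Required activator GixH is absent, so *vorH* is not transcribed.

OFF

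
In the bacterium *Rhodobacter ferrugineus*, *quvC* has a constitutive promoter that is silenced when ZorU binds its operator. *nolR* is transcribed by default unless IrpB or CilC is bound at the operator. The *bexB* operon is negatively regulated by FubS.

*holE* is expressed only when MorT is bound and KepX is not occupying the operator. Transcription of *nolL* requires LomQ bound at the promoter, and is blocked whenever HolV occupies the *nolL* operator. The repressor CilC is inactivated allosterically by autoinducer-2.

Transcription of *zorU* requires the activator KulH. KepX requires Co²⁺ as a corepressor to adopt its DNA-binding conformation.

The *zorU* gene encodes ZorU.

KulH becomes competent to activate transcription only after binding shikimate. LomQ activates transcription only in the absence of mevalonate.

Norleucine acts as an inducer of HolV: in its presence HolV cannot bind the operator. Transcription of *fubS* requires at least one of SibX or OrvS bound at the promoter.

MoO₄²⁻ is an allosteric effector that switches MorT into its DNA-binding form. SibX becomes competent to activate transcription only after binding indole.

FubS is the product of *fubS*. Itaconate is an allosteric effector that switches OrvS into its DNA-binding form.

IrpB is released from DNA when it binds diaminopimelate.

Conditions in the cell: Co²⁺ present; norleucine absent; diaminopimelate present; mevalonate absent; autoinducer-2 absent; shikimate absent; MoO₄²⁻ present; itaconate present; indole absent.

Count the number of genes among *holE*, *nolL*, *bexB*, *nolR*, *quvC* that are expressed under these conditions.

Co²⁺ is present, so KepX is active.
MoO₄²⁻ is present, so MorT is active.
With repressor KepX bound, *holE* is not transcribed.
→ *holE* is OFF.
Mevalonate is absent, so LomQ is active.
Norleucine is absent, so HolV is active.
With repressor HolV bound, *nolL* is not transcribed.
→ *nolL* is OFF.
Indole is absent, so SibX is inactive.
Itaconate is present, so OrvS is active.
Activator OrvS is present, so *fubS* is transcribed.
So FubS is produced and active.
With repressor FubS bound, *bexB* is not transcribed.
→ *bexB* is OFF.
Diaminopimelate is present, so IrpB is inactive.
Autoinducer-2 is absent, so CilC is active.
With repressor CilC bound, *nolR* is not transcribed.
→ *nolR* is OFF.
Shikimate is absent, so KulH is inactive.
Required activator KulH is absent, so *zorU* is not transcribed.
So ZorU is not produced.
With no repressor bound, *quvC* is transcribed.
→ *quvC* is ON.
1 of the 5 genes is transcribed.

1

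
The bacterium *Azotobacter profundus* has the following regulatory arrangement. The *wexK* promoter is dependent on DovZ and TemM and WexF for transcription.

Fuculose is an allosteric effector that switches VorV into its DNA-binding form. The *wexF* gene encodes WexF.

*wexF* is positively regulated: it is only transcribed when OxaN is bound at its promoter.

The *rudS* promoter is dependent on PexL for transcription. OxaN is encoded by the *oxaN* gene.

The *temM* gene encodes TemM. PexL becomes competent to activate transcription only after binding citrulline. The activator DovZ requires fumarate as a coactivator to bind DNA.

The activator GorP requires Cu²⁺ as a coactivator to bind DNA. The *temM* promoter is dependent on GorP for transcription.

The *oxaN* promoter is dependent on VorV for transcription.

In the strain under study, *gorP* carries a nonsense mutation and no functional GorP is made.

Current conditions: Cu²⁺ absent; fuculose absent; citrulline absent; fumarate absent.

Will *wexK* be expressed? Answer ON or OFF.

Fumarate is absent, so DovZ is inactive.
GorP is non-functional in this strain, so it has no effect.
Required activator GorP is absent, so *temM* is not transcribed.
So TemM is not produced.
Fuculose is absent, so VorV is inactive.
Required activator VorV is absent, so *oxaN* is not transcribed.
So OxaN is not produced.
Required activator OxaN is absent, so *wexF* is not transcribed.
So WexF is not produced.
Required activator DovZ is absent, so *wexK* is not transcribed.

OFF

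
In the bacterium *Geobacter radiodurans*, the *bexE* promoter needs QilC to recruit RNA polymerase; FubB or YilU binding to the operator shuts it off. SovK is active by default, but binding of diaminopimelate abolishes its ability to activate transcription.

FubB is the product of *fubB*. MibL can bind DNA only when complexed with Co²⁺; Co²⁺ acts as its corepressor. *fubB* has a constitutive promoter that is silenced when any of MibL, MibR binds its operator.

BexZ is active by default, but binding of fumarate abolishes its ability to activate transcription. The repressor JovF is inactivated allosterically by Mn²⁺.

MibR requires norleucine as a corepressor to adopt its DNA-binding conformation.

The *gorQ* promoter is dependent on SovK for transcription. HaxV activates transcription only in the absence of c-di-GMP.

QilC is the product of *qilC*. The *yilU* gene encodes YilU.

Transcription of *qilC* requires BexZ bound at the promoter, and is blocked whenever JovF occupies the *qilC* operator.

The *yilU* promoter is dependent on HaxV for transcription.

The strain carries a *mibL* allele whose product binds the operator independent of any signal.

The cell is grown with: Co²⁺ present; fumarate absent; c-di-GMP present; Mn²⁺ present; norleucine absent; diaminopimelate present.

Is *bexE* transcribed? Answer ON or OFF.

ON

MibL is constitutively active in this strain.
Norleucine is absent, so MibR is inactive.
With repressor MibL bound, *fubB* is not transcribed.
So FubB is not produced.
c-di-GMP is present, so HaxV is inactive.
Required activator HaxV is absent, so *yilU* is not transcribed.
So YilU is not produced.
Mn²⁺ is present, so JovF is inactive.
Fumarate is absent, so BexZ is active.
No repressor is bound and BexZ is active, so *qilC* is transcribed.
So QilC is produced and active.
No repressor is bound and QilC is active, so *bexE* is transcribed.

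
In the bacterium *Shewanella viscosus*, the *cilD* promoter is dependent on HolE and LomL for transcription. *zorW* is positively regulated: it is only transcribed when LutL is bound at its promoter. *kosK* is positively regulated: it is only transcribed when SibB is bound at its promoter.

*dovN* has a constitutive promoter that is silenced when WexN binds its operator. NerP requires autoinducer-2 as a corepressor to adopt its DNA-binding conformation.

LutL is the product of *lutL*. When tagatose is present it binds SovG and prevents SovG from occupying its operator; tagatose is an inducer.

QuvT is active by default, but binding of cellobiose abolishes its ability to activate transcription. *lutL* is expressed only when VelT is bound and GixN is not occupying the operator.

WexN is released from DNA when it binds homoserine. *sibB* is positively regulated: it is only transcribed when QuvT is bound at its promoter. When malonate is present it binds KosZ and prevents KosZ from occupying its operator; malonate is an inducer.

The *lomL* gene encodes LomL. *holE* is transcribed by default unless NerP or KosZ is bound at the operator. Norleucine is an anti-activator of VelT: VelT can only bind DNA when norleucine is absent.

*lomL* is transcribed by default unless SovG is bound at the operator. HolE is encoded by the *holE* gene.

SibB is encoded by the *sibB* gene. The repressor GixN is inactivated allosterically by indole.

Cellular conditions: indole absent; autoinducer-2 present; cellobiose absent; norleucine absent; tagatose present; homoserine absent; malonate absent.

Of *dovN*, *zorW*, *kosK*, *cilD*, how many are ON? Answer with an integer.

Homoserine is absent, so WexN is active.
With repressor WexN bound, *dovN* is not transcribed.
→ *dovN* is OFF.
Norleucine is absent, so VelT is active.
Indole is absent, so GixN is active.
With repressor GixN bound, *lutL* is not transcribed.
So LutL is not produced.
Required activator LutL is absent, so *zorW* is not transcribed.
→ *zorW* is OFF.
Cellobiose is absent, so QuvT is active.
No repressor is bound and QuvT is active, so *sibB* is transcribed.
So SibB is produced and active.
No repressor is bound and SibB is active, so *kosK* is transcribed.
→ *kosK* is ON.
Autoinducer-2 is present, so NerP is active.
Malonate is absent, so KosZ is active.
With repressor NerP bound, *holE* is not transcribed.
So HolE is not produced.
Tagatose is present, so SovG is inactive.
With no repressor bound, *lomL* is transcribed.
So LomL is produced and active.
Required activator HolE is absent, so *cilD* is not transcribed.
→ *cilD* is OFF.
1 of the 4 genes is transcribed.

1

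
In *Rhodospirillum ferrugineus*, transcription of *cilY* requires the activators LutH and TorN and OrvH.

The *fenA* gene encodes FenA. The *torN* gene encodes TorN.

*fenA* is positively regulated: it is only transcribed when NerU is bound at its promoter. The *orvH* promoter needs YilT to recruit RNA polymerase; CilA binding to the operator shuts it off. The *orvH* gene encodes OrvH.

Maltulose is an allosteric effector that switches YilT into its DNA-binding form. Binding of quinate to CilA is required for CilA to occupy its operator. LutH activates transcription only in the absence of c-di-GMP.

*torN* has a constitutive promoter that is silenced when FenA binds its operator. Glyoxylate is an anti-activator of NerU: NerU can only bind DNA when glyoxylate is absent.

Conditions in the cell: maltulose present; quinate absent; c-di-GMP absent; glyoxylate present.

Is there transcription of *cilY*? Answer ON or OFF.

ON

c-di-GMP is absent, so LutH is active.
Glyoxylate is present, so NerU is inactive.
Required activator NerU is absent, so *fenA* is not transcribed.
So FenA is not produced.
With no repressor bound, *torN* is transcribed.
So TorN is produced and active.
Maltulose is present, so YilT is active.
Quinate is absent, so CilA is inactive.
No repressor is bound and YilT is active, so *orvH* is transcribed.
So OrvH is produced and active.
No repressor is bound and LutH and TorN and OrvH are active, so *cilY* is transcribed.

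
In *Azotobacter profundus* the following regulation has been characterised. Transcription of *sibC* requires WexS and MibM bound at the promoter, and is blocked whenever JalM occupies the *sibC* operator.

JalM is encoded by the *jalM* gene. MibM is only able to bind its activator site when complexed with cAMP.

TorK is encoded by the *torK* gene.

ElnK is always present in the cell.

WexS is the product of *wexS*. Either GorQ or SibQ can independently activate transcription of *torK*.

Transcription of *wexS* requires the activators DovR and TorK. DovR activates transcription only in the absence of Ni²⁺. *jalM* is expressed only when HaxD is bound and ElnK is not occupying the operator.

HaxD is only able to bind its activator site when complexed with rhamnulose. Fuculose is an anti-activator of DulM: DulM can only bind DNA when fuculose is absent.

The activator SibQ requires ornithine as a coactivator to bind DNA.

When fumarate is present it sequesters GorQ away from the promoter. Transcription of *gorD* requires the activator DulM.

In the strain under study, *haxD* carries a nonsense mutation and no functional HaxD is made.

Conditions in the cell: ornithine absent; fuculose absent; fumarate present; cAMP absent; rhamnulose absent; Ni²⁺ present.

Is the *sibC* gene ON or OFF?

Ni²⁺ is present, so DovR is inactive.
Fumarate is present, so GorQ is inactive.
Ornithine is absent, so SibQ is inactive.
No activator is available at the *torK* promoter, so *torK* is not transcribed.
So TorK is not produced.
Required activator DovR is absent, so *wexS* is not transcribed.
So WexS is not produced.
ElnK is produced constitutively and is active.
HaxD is non-functional in this strain, so it has no effect.
With repressor ElnK bound, *jalM* is not transcribed.
So JalM is not produced.
cAMP is absent, so MibM is inactive.
Required activator WexS is absent, so *sibC* is not transcribed.

OFF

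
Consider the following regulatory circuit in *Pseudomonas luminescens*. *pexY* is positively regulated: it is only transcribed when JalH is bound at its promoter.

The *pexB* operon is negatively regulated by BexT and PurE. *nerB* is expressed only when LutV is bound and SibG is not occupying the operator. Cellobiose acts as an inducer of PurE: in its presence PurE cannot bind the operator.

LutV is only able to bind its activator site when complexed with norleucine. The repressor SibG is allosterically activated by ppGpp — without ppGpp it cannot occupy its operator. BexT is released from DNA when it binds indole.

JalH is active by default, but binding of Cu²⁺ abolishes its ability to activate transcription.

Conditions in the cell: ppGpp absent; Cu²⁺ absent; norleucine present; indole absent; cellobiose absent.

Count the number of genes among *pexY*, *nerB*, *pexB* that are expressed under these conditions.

2

Cu²⁺ is absent, so JalH is active.
No repressor is bound and JalH is active, so *pexY* is transcribed.
→ *pexY* is ON.
Norleucine is present, so LutV is active.
ppGpp is absent, so SibG is inactive.
No repressor is bound and LutV is active, so *nerB* is transcribed.
→ *nerB* is ON.
Indole is absent, so BexT is active.
Cellobiose is absent, so PurE is active.
With repressor BexT bound, *pexB* is not transcribed.
→ *pexB* is OFF.
2 of the 3 genes are transcribed.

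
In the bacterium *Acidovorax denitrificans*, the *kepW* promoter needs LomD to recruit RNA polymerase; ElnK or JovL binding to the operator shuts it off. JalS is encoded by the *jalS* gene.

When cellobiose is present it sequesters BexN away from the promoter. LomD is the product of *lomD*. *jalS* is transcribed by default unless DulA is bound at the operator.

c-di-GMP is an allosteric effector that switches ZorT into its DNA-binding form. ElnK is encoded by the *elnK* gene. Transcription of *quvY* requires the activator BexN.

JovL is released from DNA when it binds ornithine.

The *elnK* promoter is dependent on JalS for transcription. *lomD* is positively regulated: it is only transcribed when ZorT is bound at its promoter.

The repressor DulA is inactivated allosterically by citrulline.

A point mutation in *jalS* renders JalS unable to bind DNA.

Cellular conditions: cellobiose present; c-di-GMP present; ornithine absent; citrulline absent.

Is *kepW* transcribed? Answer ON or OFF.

OFF

JalS is non-functional in this strain, so it has no effect.
Required activator JalS is absent, so *elnK* is not transcribed.
So ElnK is not produced.
c-di-GMP is present, so ZorT is active.
No repressor is bound and ZorT is active, so *lomD* is transcribed.
So LomD is produced and active.
Ornithine is absent, so JovL is active.
With repressor JovL bound, *kepW* is not transcribed.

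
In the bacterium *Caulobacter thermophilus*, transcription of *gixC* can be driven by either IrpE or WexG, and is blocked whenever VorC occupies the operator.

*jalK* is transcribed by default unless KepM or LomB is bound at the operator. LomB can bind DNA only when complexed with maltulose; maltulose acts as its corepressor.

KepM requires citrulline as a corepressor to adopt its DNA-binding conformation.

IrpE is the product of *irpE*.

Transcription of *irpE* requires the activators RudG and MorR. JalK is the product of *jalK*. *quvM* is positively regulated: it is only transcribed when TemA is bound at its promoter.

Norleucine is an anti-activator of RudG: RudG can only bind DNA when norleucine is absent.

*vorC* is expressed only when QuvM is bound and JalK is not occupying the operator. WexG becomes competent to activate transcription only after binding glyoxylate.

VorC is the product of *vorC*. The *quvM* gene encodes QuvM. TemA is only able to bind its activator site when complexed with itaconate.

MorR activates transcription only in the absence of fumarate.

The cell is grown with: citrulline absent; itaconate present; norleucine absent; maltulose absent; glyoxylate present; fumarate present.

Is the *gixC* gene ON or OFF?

ON

Norleucine is absent, so RudG is active.
Fumarate is present, so MorR is inactive.
Required activator MorR is absent, so *irpE* is not transcribed.
So IrpE is not produced.
Glyoxylate is present, so WexG is active.
Itaconate is present, so TemA is active.
No repressor is bound and TemA is active, so *quvM* is transcribed.
So QuvM is produced and active.
Citrulline is absent, so KepM is inactive.
Maltulose is absent, so LomB is inactive.
With no repressor bound, *jalK* is transcribed.
So JalK is produced and active.
With repressor JalK bound, *vorC* is not transcribed.
So VorC is not produced.
Activator WexG is present, so *gixC* is transcribed.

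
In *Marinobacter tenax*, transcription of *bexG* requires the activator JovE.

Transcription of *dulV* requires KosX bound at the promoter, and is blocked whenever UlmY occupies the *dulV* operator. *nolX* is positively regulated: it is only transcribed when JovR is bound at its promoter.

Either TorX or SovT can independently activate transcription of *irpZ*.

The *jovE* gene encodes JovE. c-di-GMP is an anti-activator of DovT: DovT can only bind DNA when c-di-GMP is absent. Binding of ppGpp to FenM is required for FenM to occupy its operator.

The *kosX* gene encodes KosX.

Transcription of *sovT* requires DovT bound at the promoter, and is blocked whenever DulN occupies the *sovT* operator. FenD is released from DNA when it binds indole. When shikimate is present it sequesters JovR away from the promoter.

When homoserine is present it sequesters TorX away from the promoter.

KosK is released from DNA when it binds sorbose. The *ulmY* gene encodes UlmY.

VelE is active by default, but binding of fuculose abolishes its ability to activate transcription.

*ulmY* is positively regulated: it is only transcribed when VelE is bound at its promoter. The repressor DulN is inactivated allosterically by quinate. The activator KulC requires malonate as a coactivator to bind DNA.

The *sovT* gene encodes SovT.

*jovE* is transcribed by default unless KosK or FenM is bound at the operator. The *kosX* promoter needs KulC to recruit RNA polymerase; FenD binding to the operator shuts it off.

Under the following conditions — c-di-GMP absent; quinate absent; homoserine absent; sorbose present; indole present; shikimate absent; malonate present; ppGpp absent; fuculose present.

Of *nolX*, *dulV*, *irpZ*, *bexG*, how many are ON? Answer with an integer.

4

Shikimate is absent, so JovR is active.
No repressor is bound and JovR is active, so *nolX* is transcribed.
→ *nolX* is ON.
Fuculose is present, so VelE is inactive.
Required activator VelE is absent, so *ulmY* is not transcribed.
So UlmY is not produced.
Malonate is present, so KulC is active.
Indole is present, so FenD is inactive.
No repressor is bound and KulC is active, so *kosX* is transcribed.
So KosX is produced and active.
No repressor is bound and KosX is active, so *dulV* is transcribed.
→ *dulV* is ON.
Homoserine is absent, so TorX is active.
c-di-GMP is absent, so DovT is active.
Quinate is absent, so DulN is active.
With repressor DulN bound, *sovT* is not transcribed.
So SovT is not produced.
Activator TorX is present, so *irpZ* is transcribed.
→ *irpZ* is ON.
Sorbose is present, so KosK is inactive.
ppGpp is absent, so FenM is inactive.
With no repressor bound, *jovE* is transcribed.
So JovE is produced and active.
No repressor is bound and JovE is active, so *bexG* is transcribed.
→ *bexG* is ON.
4 of the 4 genes are transcribed.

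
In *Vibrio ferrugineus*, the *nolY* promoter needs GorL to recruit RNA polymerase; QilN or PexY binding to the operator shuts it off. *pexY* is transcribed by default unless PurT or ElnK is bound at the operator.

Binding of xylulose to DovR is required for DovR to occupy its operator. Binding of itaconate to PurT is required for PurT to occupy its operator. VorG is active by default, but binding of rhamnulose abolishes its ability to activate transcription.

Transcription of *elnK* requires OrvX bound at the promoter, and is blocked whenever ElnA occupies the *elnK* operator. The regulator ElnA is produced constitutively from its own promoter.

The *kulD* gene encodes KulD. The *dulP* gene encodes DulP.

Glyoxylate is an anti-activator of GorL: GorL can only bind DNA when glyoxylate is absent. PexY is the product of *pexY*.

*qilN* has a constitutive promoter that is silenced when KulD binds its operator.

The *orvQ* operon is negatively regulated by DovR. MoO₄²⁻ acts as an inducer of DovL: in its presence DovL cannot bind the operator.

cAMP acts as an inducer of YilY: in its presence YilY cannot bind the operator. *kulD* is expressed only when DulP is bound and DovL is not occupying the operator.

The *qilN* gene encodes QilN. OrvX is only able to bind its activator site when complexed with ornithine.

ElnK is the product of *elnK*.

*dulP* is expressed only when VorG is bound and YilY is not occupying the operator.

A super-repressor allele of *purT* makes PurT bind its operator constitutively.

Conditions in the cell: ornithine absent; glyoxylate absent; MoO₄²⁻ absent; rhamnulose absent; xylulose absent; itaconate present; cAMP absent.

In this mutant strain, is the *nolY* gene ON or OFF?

Rhamnulose is absent, so VorG is active.
cAMP is absent, so YilY is active.
With repressor YilY bound, *dulP* is not transcribed.
So DulP is not produced.
MoO₄²⁻ is absent, so DovL is active.
With repressor DovL bound, *kulD* is not transcribed.
So KulD is not produced.
With no repressor bound, *qilN* is transcribed.
So QilN is produced and active.
Glyoxylate is absent, so GorL is active.
PurT is constitutively active in this strain.
Ornithine is absent, so OrvX is inactive.
ElnA is produced constitutively and is active.
With repressor ElnA bound, *elnK* is not transcribed.
So ElnK is not produced.
With repressor PurT bound, *pexY* is not transcribed.
So PexY is not produced.
With repressor QilN bound, *nolY* is not transcribed.

OFF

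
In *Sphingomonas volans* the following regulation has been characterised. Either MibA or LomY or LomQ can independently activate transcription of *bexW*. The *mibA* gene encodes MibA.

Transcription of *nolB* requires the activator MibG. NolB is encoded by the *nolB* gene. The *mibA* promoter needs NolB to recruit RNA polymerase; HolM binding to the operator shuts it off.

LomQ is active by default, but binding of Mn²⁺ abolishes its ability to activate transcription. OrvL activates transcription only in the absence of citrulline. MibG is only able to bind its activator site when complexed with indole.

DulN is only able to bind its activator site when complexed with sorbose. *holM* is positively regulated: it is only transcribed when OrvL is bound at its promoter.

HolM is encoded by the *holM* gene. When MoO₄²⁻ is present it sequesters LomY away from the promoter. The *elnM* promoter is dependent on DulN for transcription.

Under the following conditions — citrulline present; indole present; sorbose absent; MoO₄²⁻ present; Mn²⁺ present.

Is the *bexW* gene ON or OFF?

Citrulline is present, so OrvL is inactive.
Required activator OrvL is absent, so *holM* is not transcribed.
So HolM is not produced.
Indole is present, so MibG is active.
No repressor is bound and MibG is active, so *nolB* is transcribed.
So NolB is produced and active.
No repressor is bound and NolB is active, so *mibA* is transcribed.
So MibA is produced and active.
MoO₄²⁻ is present, so LomY is inactive.
Mn²⁺ is present, so LomQ is inactive.
Activator MibA is present, so *bexW* is transcribed.

ON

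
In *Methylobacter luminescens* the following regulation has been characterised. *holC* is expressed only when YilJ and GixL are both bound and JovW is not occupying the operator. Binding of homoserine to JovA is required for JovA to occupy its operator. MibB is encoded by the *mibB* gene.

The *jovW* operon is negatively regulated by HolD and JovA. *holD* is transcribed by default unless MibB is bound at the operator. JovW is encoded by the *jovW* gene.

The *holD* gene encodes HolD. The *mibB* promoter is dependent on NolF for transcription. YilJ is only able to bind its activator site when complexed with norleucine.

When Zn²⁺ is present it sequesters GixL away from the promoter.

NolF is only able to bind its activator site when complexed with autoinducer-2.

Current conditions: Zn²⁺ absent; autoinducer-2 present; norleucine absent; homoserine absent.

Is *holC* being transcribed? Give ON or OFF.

Norleucine is absent, so YilJ is inactive.
Zn²⁺ is absent, so GixL is active.
Autoinducer-2 is present, so NolF is active.
No repressor is bound and NolF is active, so *mibB* is transcribed.
So MibB is produced and active.
With repressor MibB bound, *holD* is not transcribed.
So HolD is not produced.
Homoserine is absent, so JovA is inactive.
With no repressor bound, *jovW* is transcribed.
So JovW is produced and active.
With repressor JovW bound, *holC* is not transcribed.

OFF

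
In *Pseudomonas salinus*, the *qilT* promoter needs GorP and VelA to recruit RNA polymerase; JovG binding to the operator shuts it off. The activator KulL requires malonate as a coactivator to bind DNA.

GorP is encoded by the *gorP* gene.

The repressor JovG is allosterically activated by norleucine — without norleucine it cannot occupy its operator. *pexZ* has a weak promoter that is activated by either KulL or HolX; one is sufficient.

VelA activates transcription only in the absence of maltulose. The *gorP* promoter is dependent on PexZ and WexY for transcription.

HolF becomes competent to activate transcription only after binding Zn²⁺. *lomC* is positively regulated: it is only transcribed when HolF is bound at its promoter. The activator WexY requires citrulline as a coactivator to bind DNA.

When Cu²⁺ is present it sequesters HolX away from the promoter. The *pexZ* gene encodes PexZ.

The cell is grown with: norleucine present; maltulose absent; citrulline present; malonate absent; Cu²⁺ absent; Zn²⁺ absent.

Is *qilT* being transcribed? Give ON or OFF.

Norleucine is present, so JovG is active.
Malonate is absent, so KulL is inactive.
Cu²⁺ is absent, so HolX is active.
Activator HolX is present, so *pexZ* is transcribed.
So PexZ is produced and active.
Citrulline is present, so WexY is active.
No repressor is bound and PexZ and WexY are active, so *gorP* is transcribed.
So GorP is produced and active.
Maltulose is absent, so VelA is active.
With repressor JovG bound, *qilT* is not transcribed.

OFF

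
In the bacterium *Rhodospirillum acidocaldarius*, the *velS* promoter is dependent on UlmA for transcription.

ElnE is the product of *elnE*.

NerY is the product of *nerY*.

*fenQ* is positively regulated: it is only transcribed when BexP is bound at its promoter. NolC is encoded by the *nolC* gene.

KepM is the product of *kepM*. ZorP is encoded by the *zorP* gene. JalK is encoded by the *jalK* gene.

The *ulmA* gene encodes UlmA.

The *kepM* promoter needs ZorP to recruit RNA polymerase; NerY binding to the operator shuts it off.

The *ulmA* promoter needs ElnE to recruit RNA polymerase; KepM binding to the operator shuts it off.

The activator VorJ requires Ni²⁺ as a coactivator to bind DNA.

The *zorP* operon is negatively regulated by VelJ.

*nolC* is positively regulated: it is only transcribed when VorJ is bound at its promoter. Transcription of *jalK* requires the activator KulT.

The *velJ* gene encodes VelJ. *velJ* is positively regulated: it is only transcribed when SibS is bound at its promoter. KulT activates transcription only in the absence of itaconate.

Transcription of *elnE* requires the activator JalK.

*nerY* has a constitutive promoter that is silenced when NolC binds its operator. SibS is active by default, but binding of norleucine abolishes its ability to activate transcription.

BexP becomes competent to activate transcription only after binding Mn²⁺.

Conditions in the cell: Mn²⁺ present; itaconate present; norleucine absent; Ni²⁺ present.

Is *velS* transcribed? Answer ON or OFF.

OFF

Norleucine is absent, so SibS is active.
No repressor is bound and SibS is active, so *velJ* is transcribed.
So VelJ is produced and active.
With repressor VelJ bound, *zorP* is not transcribed.
So ZorP is not produced.
Ni²⁺ is present, so VorJ is active.
No repressor is bound and VorJ is active, so *nolC* is transcribed.
So NolC is produced and active.
With repressor NolC bound, *nerY* is not transcribed.
So NerY is not produced.
Required activator ZorP is absent, so *kepM* is not transcribed.
So KepM is not produced.
Itaconate is present, so KulT is inactive.
Required activator KulT is absent, so *jalK* is not transcribed.
So JalK is not produced.
Required activator JalK is absent, so *elnE* is not transcribed.
So ElnE is not produced.
Required activator ElnE is absent, so *ulmA* is not transcribed.
So UlmA is not produced.
Required activator UlmA is absent, so *velS* is not transcribed.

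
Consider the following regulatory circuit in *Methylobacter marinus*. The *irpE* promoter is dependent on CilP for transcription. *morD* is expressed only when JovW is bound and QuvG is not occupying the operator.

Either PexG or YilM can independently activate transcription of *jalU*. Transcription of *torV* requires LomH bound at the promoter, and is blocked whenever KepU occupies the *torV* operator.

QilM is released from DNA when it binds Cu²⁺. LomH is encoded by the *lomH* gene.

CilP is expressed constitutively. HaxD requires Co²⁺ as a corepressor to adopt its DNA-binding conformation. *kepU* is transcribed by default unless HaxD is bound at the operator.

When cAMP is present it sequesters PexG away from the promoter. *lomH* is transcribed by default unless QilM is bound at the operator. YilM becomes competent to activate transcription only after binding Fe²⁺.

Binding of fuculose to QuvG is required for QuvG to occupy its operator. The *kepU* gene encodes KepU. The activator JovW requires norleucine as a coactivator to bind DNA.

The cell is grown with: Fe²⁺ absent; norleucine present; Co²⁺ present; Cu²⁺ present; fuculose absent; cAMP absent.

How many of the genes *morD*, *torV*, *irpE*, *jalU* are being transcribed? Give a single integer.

4

Norleucine is present, so JovW is active.
Fuculose is absent, so QuvG is inactive.
No repressor is bound and JovW is active, so *morD* is transcribed.
→ *morD* is ON.
Cu²⁺ is present, so QilM is inactive.
With no repressor bound, *lomH* is transcribed.
So LomH is produced and active.
Co²⁺ is present, so HaxD is active.
With repressor HaxD bound, *kepU* is not transcribed.
So KepU is not produced.
No repressor is bound and LomH is active, so *torV* is transcribed.
→ *torV* is ON.
CilP is produced constitutively and is active.
No repressor is bound and CilP is active, so *irpE* is transcribed.
→ *irpE* is ON.
cAMP is absent, so PexG is active.
Fe²⁺ is absent, so YilM is inactive.
Activator PexG is present, so *jalU* is transcribed.
→ *jalU* is ON.
4 of the 4 genes are transcribed.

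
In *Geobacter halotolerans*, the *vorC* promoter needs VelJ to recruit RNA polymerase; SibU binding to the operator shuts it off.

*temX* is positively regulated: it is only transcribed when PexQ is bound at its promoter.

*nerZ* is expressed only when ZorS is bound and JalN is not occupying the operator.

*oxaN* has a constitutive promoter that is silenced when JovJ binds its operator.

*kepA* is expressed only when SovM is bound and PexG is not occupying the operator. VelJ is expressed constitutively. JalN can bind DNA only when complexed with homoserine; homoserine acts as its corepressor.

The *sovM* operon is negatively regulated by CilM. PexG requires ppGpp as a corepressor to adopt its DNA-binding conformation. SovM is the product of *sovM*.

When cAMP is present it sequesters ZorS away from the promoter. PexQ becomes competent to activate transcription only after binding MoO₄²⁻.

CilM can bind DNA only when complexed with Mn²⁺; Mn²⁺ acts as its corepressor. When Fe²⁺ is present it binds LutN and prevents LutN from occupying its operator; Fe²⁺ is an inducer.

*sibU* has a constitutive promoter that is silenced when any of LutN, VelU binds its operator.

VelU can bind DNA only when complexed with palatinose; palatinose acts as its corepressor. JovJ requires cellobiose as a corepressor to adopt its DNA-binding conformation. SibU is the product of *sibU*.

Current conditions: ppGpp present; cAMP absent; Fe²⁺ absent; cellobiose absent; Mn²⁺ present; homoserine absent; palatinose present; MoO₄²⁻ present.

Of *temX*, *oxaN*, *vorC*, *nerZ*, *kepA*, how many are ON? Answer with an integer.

4

MoO₄²⁻ is present, so PexQ is active.
No repressor is bound and PexQ is active, so *temX* is transcribed.
→ *temX* is ON.
Cellobiose is absent, so JovJ is inactive.
With no repressor bound, *oxaN* is transcribed.
→ *oxaN* is ON.
VelJ is produced constitutively and is active.
Fe²⁺ is absent, so LutN is active.
Palatinose is present, so VelU is active.
With repressor LutN bound, *sibU* is not transcribed.
So SibU is not produced.
No repressor is bound and VelJ is active, so *vorC* is transcribed.
→ *vorC* is ON.
Homoserine is absent, so JalN is inactive.
cAMP is absent, so ZorS is active.
No repressor is bound and ZorS is active, so *nerZ* is transcribed.
→ *nerZ* is ON.
Mn²⁺ is present, so CilM is active.
With repressor CilM bound, *sovM* is not transcribed.
So SovM is not produced.
ppGpp is present, so PexG is active.
With repressor PexG bound, *kepA* is not transcribed.
→ *kepA* is OFF.
4 of the 5 genes are transcribed.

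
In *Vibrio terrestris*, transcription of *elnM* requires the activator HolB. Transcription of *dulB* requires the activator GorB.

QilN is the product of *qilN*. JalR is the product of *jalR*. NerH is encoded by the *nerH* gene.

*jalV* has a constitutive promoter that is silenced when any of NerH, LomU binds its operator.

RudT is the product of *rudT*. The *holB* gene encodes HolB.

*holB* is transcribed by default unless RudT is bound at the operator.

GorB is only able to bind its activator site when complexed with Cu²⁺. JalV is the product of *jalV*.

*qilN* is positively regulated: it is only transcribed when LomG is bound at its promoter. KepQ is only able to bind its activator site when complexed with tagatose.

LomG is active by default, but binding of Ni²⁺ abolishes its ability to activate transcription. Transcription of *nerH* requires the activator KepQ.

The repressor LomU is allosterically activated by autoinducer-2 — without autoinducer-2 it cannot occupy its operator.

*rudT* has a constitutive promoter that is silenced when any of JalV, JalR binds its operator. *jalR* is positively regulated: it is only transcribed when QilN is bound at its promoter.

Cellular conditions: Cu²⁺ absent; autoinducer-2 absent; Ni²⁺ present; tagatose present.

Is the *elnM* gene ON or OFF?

Tagatose is present, so KepQ is active.
No repressor is bound and KepQ is active, so *nerH* is transcribed.
So NerH is produced and active.
Autoinducer-2 is absent, so LomU is inactive.
With repressor NerH bound, *jalV* is not transcribed.
So JalV is not produced.
Ni²⁺ is present, so LomG is inactive.
Required activator LomG is absent, so *qilN* is not transcribed.
So QilN is not produced.
Required activator QilN is absent, so *jalR* is not transcribed.
So JalR is not produced.
With no repressor bound, *rudT* is transcribed.
So RudT is produced and active.
With repressor RudT bound, *holB* is not transcribed.
So HolB is not produced.
Required activator HolB is absent, so *elnM* is not transcribed.

OFF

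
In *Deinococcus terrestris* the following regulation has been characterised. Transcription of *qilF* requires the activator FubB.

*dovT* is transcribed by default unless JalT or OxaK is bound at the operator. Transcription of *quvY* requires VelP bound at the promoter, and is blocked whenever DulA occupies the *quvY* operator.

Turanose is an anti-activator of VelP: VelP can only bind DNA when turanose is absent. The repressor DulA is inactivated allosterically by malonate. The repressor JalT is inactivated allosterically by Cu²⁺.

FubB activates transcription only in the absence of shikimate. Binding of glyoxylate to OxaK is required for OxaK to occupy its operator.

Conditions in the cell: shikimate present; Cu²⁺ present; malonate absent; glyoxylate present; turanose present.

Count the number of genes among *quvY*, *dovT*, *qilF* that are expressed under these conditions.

0

Malonate is absent, so DulA is active.
Turanose is present, so VelP is inactive.
With repressor DulA bound, *quvY* is not transcribed.
→ *quvY* is OFF.
Cu²⁺ is present, so JalT is inactive.
Glyoxylate is present, so OxaK is active.
With repressor OxaK bound, *dovT* is not transcribed.
→ *dovT* is OFF.
Shikimate is present, so FubB is inactive.
Required activator FubB is absent, so *qilF* is not transcribed.
→ *qilF* is OFF.
0 of the 3 genes are transcribed.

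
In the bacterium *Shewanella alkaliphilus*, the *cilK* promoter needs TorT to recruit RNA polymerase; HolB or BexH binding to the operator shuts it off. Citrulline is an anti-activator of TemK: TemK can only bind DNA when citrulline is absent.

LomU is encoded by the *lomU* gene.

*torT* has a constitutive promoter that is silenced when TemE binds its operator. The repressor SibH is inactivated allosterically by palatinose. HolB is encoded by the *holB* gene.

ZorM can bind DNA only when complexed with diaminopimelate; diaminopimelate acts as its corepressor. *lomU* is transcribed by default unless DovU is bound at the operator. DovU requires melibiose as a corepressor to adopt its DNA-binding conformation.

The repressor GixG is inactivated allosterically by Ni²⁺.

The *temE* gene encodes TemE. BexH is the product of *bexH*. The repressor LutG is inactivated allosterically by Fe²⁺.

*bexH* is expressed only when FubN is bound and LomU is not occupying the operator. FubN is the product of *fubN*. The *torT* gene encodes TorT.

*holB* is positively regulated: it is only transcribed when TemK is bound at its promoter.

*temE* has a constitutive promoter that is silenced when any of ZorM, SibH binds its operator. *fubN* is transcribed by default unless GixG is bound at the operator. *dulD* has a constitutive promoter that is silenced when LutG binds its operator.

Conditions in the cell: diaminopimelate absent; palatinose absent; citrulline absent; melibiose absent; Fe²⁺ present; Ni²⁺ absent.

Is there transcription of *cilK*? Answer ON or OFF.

Diaminopimelate is absent, so ZorM is inactive.
Palatinose is absent, so SibH is active.
With repressor SibH bound, *temE* is not transcribed.
So TemE is not produced.
With no repressor bound, *torT* is transcribed.
So TorT is produced and active.
Citrulline is absent, so TemK is active.
No repressor is bound and TemK is active, so *holB* is transcribed.
So HolB is produced and active.
Ni²⁺ is absent, so GixG is active.
With repressor GixG bound, *fubN* is not transcribed.
So FubN is not produced.
Melibiose is absent, so DovU is inactive.
With no repressor bound, *lomU* is transcribed.
So LomU is produced and active.
With repressor LomU bound, *bexH* is not transcribed.
So BexH is not produced.
With repressor HolB bound, *cilK* is not transcribed.

OFF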